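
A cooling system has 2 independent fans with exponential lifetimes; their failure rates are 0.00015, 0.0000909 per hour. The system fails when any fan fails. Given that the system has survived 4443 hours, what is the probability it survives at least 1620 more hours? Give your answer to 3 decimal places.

0.677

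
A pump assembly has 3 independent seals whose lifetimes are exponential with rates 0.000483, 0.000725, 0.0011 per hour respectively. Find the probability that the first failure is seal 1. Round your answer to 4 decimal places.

The time to first failure is exponential with rate Σλ = 0.000483 + 0.000725 + 0.0011 = 0.002308.
P(seal 1 first) = λ_1/Σλ = 0.000483/0.002308 ≈ 0.2093.

0.2093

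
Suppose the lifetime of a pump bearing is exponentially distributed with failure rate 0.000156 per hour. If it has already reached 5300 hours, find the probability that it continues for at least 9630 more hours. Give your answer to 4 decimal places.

P(X > s+t | X > s) = e^(−λ(s+t))/e^(−λs) = e^(−λt), independent of s = 5300.
P(X > 9630) = e^(−1.5023) ≈ 0.2226.

0.2226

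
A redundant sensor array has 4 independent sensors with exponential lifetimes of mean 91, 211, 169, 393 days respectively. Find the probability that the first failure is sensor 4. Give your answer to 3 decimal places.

Rates: λ_i = 1/mean_i → 0.010989, 0.00473934, 0.00591716, 0.00254453; Σλ = 0.02419.
P(sensor 4 first) = λ_4/Σλ = 0.00254453/0.02419 ≈ 0.105.

0.105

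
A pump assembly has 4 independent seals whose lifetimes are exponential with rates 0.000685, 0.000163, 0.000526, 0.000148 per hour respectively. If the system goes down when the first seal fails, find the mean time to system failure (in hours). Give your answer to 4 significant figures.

The time to first failure is exponential with rate Σλ = 0.000685 + 0.000163 + 0.000526 + 0.000148 = 0.001522.
E[min] = 1/Σλ = 1/0.001522 = 657.03 hours.

657.0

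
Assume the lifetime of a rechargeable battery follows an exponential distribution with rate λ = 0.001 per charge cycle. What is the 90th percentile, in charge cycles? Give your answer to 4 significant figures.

2303

Set 1 − e^(−λt) = 0.9, so t = −ln(0.1)/λ = 2.3026/0.001 ≈ 2302.59 charge cycles.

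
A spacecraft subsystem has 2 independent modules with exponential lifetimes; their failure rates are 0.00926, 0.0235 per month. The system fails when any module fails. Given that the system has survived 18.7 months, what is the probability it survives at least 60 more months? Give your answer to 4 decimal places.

Time to first failure ~ Exp(Σλ) with Σλ = 0.03276.
By memorylessness, P(T > 18.7+60 | T > 18.7) = P(T > 60) = e^(−0.03276·60) ≈ 0.1401.

0.1401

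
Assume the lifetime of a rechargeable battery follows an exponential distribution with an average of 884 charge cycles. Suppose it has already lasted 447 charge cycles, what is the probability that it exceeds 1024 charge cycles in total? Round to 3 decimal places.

The rate is λ = 1/884 = 0.00113122 per charge cycle.
P(X > s+t | X > s) = e^(−λ(s+t))/e^(−λs) = e^(−λt), independent of s = 447.
P(X > 577) = e^(−0.65271) ≈ 0.521.

0.521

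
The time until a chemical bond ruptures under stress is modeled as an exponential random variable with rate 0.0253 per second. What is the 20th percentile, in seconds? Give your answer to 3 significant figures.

8.82

Set 1 − e^(−λt) = 0.2, so t = −ln(0.8)/λ = 0.22314/0.0253 ≈ 8.8199 seconds.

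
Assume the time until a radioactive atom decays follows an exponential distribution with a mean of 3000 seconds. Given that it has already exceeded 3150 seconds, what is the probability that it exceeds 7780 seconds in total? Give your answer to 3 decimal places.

The rate is λ = 1/3000 = 0.000333333 per second.
By the memoryless property, P(X > 3150+4630 | X > 3150) = P(X > 4630).
P(X > 4630) = e^(−1.5433) ≈ 0.214.

0.214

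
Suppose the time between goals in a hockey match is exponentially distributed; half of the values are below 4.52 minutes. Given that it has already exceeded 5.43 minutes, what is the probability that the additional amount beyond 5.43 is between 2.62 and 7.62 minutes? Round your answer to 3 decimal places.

For an exponential, median = ln(2)/λ, so λ = ln 2 / 4.52 = 0.153351 per minute.
Memoryless: the residual past 5.43 is again Exp(λ).
P(2.62 < residual < 7.62) = e^(−λ·2.62) − e^(−λ·7.62) = 0.66913 − 0.31082 ≈ 0.358.

0.358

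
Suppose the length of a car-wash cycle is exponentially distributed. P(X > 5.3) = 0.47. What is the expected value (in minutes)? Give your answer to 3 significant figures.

e^(−λ·5.3) = 0.47 ⇒ λ = −ln(0.47)/5.3 = 0.142457.
Mean = 1/λ = 7.01966 minutes.

7.02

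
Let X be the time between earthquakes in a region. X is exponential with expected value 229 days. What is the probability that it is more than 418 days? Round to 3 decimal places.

0.161

The rate is λ = 1/229 = 0.00436681 per day.
P(X > 418) = e^(−λ·418) = e^(−1.8253) ≈ 0.161.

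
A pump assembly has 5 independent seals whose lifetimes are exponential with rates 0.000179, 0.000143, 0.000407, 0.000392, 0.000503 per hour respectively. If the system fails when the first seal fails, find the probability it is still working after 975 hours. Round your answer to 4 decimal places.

0.2053

The time to first failure is exponential with rate Σλ = 0.000179 + 0.000143 + 0.000407 + 0.000392 + 0.000503 = 0.001624.
P(min > 975) = e^(−0.001624·975) = e^(−1.5834) ≈ 0.2053.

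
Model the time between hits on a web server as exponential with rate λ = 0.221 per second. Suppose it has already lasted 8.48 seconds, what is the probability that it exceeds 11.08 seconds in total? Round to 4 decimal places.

The exponential is memoryless, so the remaining time is again Exp(λ): the condition X > 8.48 is irrelevant.
P(X > 2.6) = e^(−0.5746) ≈ 0.5629.

0.5629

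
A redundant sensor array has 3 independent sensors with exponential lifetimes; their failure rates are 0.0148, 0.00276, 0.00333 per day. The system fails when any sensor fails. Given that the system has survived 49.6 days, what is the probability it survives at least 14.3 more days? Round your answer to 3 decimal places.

0.742

Time to first failure ~ Exp(Σλ) with Σλ = 0.02089.
By memorylessness, P(T > 49.6+14.3 | T > 49.6) = P(T > 14.3) = e^(−0.02089·14.3) ≈ 0.742.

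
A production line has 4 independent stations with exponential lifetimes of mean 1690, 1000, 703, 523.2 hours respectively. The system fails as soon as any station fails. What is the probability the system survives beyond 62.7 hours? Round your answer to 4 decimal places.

The first failure time is exponential with rate Σλ_i = 1/1690 + 1/1000 + 1/703 + 1/523.2 = 0.00492551 per hour.
P(min > 62.7) = e^(−0.00492551·62.7) = e^(−0.30883) ≈ 0.7343.

0.7343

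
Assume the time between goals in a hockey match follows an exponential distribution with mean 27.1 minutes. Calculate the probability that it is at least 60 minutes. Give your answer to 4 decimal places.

0.1093

The rate is λ = 1/27.1 = 0.0369004 per minute.
P(X > 60) = e^(−λ·60) = e^(−2.214) ≈ 0.1093.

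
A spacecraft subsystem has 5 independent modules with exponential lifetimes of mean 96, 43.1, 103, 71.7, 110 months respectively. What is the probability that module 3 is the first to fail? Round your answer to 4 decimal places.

Rates: λ_i = 1/mean_i → 0.0104167, 0.0232019, 0.00970874, 0.013947, 0.00909091; Σλ = 0.0663652.
P(module 3 first) = λ_3/Σλ = 0.00970874/0.0663652 ≈ 0.1463.

0.1463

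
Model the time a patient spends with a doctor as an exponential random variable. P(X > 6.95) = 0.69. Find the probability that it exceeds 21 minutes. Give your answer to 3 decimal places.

0.326

e^(−λ·6.95) = 0.69 ⇒ λ = −ln(0.69)/6.95 = 0.0533905.
P(X > 21) = e^(−0.0533905·21) = e^(−1.1212) ≈ 0.326.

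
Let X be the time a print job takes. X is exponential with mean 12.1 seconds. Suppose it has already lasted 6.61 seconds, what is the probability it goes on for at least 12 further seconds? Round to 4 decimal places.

The rate is λ = 1/12.1 = 0.0826446 per second.
The exponential is memoryless, so the remaining time is again Exp(λ): the condition X > 6.61 is irrelevant.
P(X > 12) = e^(−0.99174) ≈ 0.3709.

0.3709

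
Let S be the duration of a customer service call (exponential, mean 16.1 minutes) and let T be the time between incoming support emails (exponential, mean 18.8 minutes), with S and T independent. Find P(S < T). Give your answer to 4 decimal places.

0.5387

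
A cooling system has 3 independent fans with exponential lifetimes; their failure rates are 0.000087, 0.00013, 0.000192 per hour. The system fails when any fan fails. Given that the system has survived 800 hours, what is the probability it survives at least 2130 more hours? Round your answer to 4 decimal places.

0.4185

Time to first failure ~ Exp(Σλ) with Σλ = 0.000409.
By memorylessness, P(T > 800+2130 | T > 800) = P(T > 2130) = e^(−0.000409·2130) ≈ 0.4185.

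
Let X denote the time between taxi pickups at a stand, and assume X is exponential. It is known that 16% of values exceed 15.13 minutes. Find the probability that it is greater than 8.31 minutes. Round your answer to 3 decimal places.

0.365

e^(−λ·15.13) = 0.16 ⇒ λ = −ln(0.16)/15.13 = 0.121122.
P(X > 8.31) = e^(−0.121122·8.31) = e^(−1.0065) ≈ 0.365.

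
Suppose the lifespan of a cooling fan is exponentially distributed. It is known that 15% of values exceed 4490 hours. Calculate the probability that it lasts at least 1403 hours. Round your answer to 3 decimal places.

0.553

e^(−λ·4490) = 0.15 ⇒ λ = −ln(0.15)/4490 = 0.000422521.
P(X > 1403) = e^(−0.000422521·1403) = e^(−0.5928) ≈ 0.553.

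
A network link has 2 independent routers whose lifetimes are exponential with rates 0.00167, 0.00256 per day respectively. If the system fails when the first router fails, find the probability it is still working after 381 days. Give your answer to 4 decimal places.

The time to first failure is exponential with rate Σλ = 0.00167 + 0.00256 = 0.00423.
P(min > 381) = e^(−0.00423·381) = e^(−1.6116) ≈ 0.1996.

0.1996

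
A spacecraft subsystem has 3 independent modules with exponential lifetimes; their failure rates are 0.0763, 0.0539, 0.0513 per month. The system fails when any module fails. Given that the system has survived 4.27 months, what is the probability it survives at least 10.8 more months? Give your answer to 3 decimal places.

Time to first failure ~ Exp(Σλ) with Σλ = 0.1815.
By memorylessness, P(T > 4.27+10.8 | T > 4.27) = P(T > 10.8) = e^(−0.1815·10.8) ≈ 0.141.

0.141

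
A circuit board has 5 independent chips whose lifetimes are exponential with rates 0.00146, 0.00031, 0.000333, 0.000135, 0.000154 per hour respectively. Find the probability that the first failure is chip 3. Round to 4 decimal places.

0.1392

The time to first failure is exponential with rate Σλ = 0.00146 + 0.00031 + 0.000333 + 0.000135 + 0.000154 = 0.002392.
P(chip 3 first) = λ_3/Σλ = 0.000333/0.002392 ≈ 0.1392.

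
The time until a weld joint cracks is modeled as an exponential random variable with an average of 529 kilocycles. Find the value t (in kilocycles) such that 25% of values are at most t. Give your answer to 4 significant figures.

The rate is λ = 1/529 = 0.00189036 per kilocycle.
Set 1 − e^(−λt) = 0.25, so t = −ln(0.75)/λ = 0.28768/0.00189036 ≈ 152.184 kilocycles.

152.2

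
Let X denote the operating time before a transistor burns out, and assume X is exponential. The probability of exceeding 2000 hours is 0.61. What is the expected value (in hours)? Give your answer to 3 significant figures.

4050

e^(−λ·2000) = 0.61 ⇒ λ = −ln(0.61)/2000 = 0.000247148.
Mean = 1/λ = 4046.16 hours.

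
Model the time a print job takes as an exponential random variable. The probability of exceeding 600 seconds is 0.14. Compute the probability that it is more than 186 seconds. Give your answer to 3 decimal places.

e^(−λ·600) = 0.14 ⇒ λ = −ln(0.14)/600 = 0.00327685.
P(X > 186) = e^(−0.00327685·186) = e^(−0.60949) ≈ 0.544.

0.544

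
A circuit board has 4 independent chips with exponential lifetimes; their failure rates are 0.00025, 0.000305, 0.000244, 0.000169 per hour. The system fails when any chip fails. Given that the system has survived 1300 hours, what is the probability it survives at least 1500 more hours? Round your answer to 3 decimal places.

Time to first failure ~ Exp(Σλ) with Σλ = 0.000968.
By memorylessness, P(T > 1300+1500 | T > 1300) = P(T > 1500) = e^(−0.000968·1500) ≈ 0.234.

0.234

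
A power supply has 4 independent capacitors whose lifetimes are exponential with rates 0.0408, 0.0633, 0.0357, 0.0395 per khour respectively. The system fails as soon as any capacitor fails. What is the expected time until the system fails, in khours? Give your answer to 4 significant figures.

5.577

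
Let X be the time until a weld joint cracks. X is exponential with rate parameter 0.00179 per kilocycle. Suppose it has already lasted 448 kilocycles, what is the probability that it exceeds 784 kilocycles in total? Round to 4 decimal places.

0.5480

By the memoryless property, P(X > 448+336 | X > 448) = P(X > 336).
P(X > 336) = e^(−0.60144) ≈ 0.5480.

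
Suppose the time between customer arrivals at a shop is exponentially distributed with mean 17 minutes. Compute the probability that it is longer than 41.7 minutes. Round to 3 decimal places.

The rate is λ = 1/17 = 0.0588235 per minute.
P(X > 41.7) = e^(−λ·41.7) = e^(−2.4529) ≈ 0.086.

0.086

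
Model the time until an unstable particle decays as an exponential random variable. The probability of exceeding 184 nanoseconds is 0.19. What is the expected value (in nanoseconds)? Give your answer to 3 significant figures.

111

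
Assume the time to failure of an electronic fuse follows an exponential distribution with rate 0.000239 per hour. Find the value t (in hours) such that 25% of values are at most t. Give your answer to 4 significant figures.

Set 1 − e^(−λt) = 0.25, so t = −ln(0.75)/λ = 0.28768/0.000239 ≈ 1203.69 hours.

1204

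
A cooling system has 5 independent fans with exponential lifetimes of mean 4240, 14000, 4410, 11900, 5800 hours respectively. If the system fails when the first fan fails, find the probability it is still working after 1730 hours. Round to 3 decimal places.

The first failure time is exponential with rate Σλ_i = 1/4240 + 1/14000 + 1/4410 + 1/11900 + 1/5800 = 0.000790482 per hour.
P(min > 1730) = e^(−0.000790482·1730) = e^(−1.3675) ≈ 0.255.

0.255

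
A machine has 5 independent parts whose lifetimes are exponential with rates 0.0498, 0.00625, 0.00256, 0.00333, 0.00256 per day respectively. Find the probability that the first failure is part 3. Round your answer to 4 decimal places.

0.0397

The time to first failure is exponential with rate Σλ = 0.0498 + 0.00625 + 0.00256 + 0.00333 + 0.00256 = 0.0645.
P(part 3 first) = λ_3/Σλ = 0.00256/0.0645 ≈ 0.0397.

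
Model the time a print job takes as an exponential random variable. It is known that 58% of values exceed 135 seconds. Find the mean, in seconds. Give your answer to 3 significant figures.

248

e^(−λ·135) = 0.58 ⇒ λ = −ln(0.58)/135 = 0.00403502.
Mean = 1/λ = 247.83 seconds.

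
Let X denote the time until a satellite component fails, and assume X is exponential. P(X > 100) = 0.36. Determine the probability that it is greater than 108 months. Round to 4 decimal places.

0.3317

e^(−λ·100) = 0.36 ⇒ λ = −ln(0.36)/100 = 0.0102165.
P(X > 108) = e^(−0.0102165·108) = e^(−1.1034) ≈ 0.3317.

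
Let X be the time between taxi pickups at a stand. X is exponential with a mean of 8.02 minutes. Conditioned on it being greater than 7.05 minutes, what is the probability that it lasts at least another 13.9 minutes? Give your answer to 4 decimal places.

The rate is λ = 1/8.02 = 0.124688 per minute.
The exponential is memoryless, so the remaining time is again Exp(λ): the condition X > 7.05 is irrelevant.
P(X > 13.9) = e^(−1.7332) ≈ 0.1767.

0.1767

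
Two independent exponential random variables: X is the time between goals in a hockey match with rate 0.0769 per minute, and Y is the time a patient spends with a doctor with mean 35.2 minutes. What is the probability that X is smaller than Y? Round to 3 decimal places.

0.730

λ_1 = 0.0769, λ_2 = 1/35.2 = 0.0284091.
For independent exponentials, P(X < Y) = λ_1/(λ_1+λ_2) = 0.0769/0.105309 ≈ 0.730.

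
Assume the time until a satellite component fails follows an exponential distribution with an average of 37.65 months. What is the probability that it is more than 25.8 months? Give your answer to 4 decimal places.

The rate is λ = 1/37.65 = 0.0265604 per month.
P(X > 25.8) = e^(−λ·25.8) = e^(−0.68526) ≈ 0.5040.

0.5040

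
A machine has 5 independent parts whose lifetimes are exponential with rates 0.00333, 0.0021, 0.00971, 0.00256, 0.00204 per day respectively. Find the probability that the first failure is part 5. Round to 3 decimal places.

The time to first failure is exponential with rate Σλ = 0.00333 + 0.0021 + 0.00971 + 0.00256 + 0.00204 = 0.01974.
P(part 5 first) = λ_5/Σλ = 0.00204/0.01974 ≈ 0.103.

0.103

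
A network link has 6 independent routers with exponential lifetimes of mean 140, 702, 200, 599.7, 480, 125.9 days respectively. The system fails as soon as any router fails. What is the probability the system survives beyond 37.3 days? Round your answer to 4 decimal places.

0.3898

The first failure time is exponential with rate Σλ_i = 1/140 + 1/702 + 1/200 + 1/599.7 + 1/480 + 1/125.9 = 0.025261 per day.
P(min > 37.3) = e^(−0.025261·37.3) = e^(−0.94224) ≈ 0.3898.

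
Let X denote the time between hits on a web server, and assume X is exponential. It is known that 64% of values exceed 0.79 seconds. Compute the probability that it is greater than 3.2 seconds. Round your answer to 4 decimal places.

e^(−λ·0.79) = 0.64 ⇒ λ = −ln(0.64)/0.79 = 0.56492.
P(X > 3.2) = e^(−0.56492·3.2) = e^(−1.8077) ≈ 0.1640.

0.1640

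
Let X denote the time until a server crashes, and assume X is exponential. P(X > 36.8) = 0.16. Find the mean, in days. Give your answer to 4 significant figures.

20.08

e^(−λ·36.8) = 0.16 ⇒ λ = −ln(0.16)/36.8 = 0.0497984.
Mean = 1/λ = 20.081 days.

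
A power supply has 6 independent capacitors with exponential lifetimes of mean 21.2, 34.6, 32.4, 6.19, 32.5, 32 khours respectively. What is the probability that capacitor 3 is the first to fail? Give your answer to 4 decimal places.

Rates: λ_i = 1/mean_i → 0.0471698, 0.0289017, 0.0308642, 0.161551, 0.0307692, 0.03125; Σλ = 0.330506.
P(capacitor 3 first) = λ_3/Σλ = 0.0308642/0.330506 ≈ 0.0934.

0.0934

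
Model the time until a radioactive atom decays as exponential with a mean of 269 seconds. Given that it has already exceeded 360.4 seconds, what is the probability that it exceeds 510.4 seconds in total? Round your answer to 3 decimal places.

0.573

The rate is λ = 1/269 = 0.00371747 per second.
P(X > s+t | X > s) = e^(−λ(s+t))/e^(−λs) = e^(−λt), independent of s = 360.4.
P(X > 150) = e^(−0.55762) ≈ 0.573.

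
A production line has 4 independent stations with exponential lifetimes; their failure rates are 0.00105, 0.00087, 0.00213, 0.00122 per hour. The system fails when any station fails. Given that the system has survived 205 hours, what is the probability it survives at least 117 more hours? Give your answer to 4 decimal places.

Time to first failure ~ Exp(Σλ) with Σλ = 0.00527.
By memorylessness, P(T > 205+117 | T > 205) = P(T > 117) = e^(−0.00527·117) ≈ 0.5398.

0.5398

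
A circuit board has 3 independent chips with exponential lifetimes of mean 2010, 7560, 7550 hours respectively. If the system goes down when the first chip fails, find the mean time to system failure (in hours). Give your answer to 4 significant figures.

The first failure time is exponential with rate Σλ_i = 1/2010 + 1/7560 + 1/7550 = 0.000762238 per hour.
E[min] = 1/Σλ = 1/0.000762238 = 1311.93 hours.

1312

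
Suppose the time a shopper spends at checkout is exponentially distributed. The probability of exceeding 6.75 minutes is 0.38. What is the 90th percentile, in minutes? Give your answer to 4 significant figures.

e^(−λ·6.75) = 0.38 ⇒ λ = −ln(0.38)/6.75 = 0.143346.
90th percentile: 1 − e^(−λt) = 0.9, t = −ln(0.1)/λ = 16.0632 minutes.

16.06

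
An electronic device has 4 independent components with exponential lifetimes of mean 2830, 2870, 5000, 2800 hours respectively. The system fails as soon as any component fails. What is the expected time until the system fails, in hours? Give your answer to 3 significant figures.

794

The first failure time is exponential with rate Σλ_i = 1/2830 + 1/2870 + 1/5000 + 1/2800 = 0.00125893 per hour.
E[min] = 1/Σλ = 1/0.00125893 = 794.324 hours.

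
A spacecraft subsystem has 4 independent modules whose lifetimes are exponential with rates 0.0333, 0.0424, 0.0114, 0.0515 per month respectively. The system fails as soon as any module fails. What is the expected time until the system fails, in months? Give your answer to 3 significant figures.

7.22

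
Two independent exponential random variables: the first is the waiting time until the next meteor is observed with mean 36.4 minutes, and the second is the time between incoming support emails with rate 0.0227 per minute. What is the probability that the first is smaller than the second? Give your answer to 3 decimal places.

0.548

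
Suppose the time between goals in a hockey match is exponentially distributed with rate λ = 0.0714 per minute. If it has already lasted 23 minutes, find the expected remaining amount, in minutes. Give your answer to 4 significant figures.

By memorylessness, the remaining amount past any threshold is again Exp(λ) with mean 1/λ = 14.0056 minutes.

14.01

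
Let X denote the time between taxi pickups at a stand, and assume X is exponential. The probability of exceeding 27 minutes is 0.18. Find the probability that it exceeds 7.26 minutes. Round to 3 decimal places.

0.631

e^(−λ·27) = 0.18 ⇒ λ = −ln(0.18)/27 = 0.0635111.
P(X > 7.26) = e^(−0.0635111·7.26) = e^(−0.46109) ≈ 0.631.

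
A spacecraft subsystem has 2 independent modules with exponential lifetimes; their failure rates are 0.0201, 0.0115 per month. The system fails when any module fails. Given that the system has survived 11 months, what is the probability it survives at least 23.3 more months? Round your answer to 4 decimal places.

Time to first failure ~ Exp(Σλ) with Σλ = 0.0316.
By memorylessness, P(T > 11+23.3 | T > 11) = P(T > 23.3) = e^(−0.0316·23.3) ≈ 0.4789.

0.4789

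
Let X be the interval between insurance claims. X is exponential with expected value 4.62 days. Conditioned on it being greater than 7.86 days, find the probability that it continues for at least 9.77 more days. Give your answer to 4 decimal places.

0.1207

The rate is λ = 1/4.62 = 0.21645 per day.
The exponential is memoryless, so the remaining time is again Exp(λ): the condition X > 7.86 is irrelevant.
P(X > 9.77) = e^(−2.1147) ≈ 0.1207.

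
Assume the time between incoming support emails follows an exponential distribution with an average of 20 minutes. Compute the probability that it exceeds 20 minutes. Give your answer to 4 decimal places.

0.3679

The rate is λ = 1/20 = 0.05 per minute.
P(X > 20) = e^(−λ·20) = e^(−1) ≈ 0.3679.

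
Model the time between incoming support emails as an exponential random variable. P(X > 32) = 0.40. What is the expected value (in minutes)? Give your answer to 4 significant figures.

e^(−λ·32) = 0.40 ⇒ λ = −ln(0.40)/32 = 0.0286341.
Mean = 1/λ = 34.9234 minutes.

34.92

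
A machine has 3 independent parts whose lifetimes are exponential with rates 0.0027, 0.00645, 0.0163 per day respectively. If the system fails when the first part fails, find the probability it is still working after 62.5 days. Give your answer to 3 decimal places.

The time to first failure is exponential with rate Σλ = 0.0027 + 0.00645 + 0.0163 = 0.02545.
P(min > 62.5) = e^(−0.02545·62.5) = e^(−1.5906) ≈ 0.204.

0.204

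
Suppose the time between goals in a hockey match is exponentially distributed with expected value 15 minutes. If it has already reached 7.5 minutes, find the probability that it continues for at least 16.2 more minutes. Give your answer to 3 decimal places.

The rate is λ = 1/15 = 0.0666667 per minute.
The exponential is memoryless, so the remaining time is again Exp(λ): the condition X > 7.5 is irrelevant.
P(X > 16.2) = e^(−1.08) ≈ 0.340.

0.340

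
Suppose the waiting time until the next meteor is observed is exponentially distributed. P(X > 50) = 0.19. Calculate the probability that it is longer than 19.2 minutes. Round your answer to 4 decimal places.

e^(−λ·50) = 0.19 ⇒ λ = −ln(0.19)/50 = 0.0332146.
P(X > 19.2) = e^(−0.0332146·19.2) = e^(−0.63772) ≈ 0.5285.

0.5285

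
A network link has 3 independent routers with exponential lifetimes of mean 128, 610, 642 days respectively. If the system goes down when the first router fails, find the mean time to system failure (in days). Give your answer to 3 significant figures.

90.8

The first failure time is exponential with rate Σλ_i = 1/128 + 1/610 + 1/642 = 0.0110095 per day.
E[min] = 1/Σλ = 1/0.0110095 = 90.8308 days.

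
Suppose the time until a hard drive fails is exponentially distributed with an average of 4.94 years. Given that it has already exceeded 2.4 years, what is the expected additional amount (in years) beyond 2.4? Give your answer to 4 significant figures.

The rate is λ = 1/4.94 = 0.202429 per year.
By memorylessness, the remaining amount past any threshold is again Exp(λ) with mean 1/λ = 4.94 years.

4.940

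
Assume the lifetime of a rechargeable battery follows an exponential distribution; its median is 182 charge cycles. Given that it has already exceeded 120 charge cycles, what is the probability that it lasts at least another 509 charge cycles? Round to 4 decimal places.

0.1439

For an exponential, median = ln(2)/λ, so λ = ln 2 / 182 = 0.0038085 per charge cycle.
P(X > s+t | X > s) = e^(−λ(s+t))/e^(−λs) = e^(−λt), independent of s = 120.
P(X > 509) = e^(−1.9385) ≈ 0.1439.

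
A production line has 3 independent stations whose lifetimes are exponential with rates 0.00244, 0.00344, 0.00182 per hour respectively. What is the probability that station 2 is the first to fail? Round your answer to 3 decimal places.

The time to first failure is exponential with rate Σλ = 0.00244 + 0.00344 + 0.00182 = 0.0077.
P(station 2 first) = λ_2/Σλ = 0.00344/0.0077 ≈ 0.447.

0.447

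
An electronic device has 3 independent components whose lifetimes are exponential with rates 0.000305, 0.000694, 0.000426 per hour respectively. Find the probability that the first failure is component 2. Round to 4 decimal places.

The time to first failure is exponential with rate Σλ = 0.000305 + 0.000694 + 0.000426 = 0.001425.
P(component 2 first) = λ_2/Σλ = 0.000694/0.001425 ≈ 0.4870.

0.4870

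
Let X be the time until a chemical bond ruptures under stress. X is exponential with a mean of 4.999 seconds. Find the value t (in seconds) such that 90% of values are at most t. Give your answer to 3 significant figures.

11.5

The rate is λ = 1/4.999 = 0.20004 per second.
Set 1 − e^(−λt) = 0.9, so t = −ln(0.1)/λ = 2.3026/0.20004 ≈ 11.5106 seconds.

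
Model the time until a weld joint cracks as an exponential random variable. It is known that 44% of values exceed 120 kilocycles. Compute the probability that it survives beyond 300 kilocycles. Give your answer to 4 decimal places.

e^(−λ·120) = 0.44 ⇒ λ = −ln(0.44)/120 = 0.0068415.
P(X > 300) = e^(−0.0068415·300) = e^(−2.0525) ≈ 0.1284.

0.1284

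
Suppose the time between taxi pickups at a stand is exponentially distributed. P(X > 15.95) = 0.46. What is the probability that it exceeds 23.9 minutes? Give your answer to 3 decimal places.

e^(−λ·15.95) = 0.46 ⇒ λ = −ln(0.46)/15.95 = 0.0486852.
P(X > 23.9) = e^(−0.0486852·23.9) = e^(−1.1636) ≈ 0.312.

0.312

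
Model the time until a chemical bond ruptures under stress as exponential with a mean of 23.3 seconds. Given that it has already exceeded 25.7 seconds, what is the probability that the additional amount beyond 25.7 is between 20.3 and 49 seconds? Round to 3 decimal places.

0.296

The rate is λ = 1/23.3 = 0.0429185 per second.
Memoryless: the residual past 25.7 is again Exp(λ).
P(20.3 < residual < 49) = e^(−λ·20.3) − e^(−λ·49) = 0.41843 − 0.12209 ≈ 0.296.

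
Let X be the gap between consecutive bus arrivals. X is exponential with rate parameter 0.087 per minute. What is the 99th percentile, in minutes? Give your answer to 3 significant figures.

52.9

Set 1 − e^(−λt) = 0.99, so t = −ln(0.01)/λ = 4.6052/0.087 ≈ 52.933 minutes.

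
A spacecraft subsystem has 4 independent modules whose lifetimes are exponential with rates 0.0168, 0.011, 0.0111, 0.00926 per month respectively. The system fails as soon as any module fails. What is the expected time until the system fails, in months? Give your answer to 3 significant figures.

The time to first failure is exponential with rate Σλ = 0.0168 + 0.011 + 0.0111 + 0.00926 = 0.04816.
E[min] = 1/Σλ = 1/0.04816 = 20.7641 months.

20.8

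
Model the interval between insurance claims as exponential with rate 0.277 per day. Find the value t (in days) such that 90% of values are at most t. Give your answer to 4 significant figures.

8.313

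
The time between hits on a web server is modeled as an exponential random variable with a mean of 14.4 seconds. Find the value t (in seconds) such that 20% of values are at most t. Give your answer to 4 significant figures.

The rate is λ = 1/14.4 = 0.0694444 per second.
Set 1 − e^(−λt) = 0.2, so t = −ln(0.8)/λ = 0.22314/0.0694444 ≈ 3.21327 seconds.

3.213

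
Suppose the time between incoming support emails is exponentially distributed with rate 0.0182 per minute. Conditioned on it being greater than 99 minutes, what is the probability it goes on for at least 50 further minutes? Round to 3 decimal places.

0.403

P(X > s+t | X > s) = e^(−λ(s+t))/e^(−λs) = e^(−λt), independent of s = 99.
P(X > 50) = e^(−0.91) ≈ 0.403.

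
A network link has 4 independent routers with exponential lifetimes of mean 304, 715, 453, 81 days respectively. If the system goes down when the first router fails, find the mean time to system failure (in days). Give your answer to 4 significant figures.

51.97

The first failure time is exponential with rate Σλ_i = 1/304 + 1/715 + 1/453 + 1/81 = 0.0192413 per day.
E[min] = 1/Σλ = 1/0.0192413 = 51.9716 days.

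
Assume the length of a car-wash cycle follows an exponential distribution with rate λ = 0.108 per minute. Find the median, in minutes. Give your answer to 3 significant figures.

6.42

Set 1 − e^(−λt) = 0.5, so t = −ln(0.5)/λ = 0.69315/0.108 ≈ 6.41803 minutes.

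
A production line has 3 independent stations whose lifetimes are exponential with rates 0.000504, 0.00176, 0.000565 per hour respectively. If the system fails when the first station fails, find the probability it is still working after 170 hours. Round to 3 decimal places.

0.618

The time to first failure is exponential with rate Σλ = 0.000504 + 0.00176 + 0.000565 = 0.002829.
P(min > 170) = e^(−0.002829·170) = e^(−0.48093) ≈ 0.618.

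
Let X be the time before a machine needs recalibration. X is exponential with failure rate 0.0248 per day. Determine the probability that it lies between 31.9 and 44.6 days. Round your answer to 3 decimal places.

0.122

P(31.9 < X < 44.6) = e^(−λ·31.9) − e^(−λ·44.6) = 0.45334 − 0.33085 ≈ 0.122.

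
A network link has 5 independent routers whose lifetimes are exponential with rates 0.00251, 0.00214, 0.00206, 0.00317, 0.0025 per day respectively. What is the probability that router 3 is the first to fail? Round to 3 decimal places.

0.166

The time to first failure is exponential with rate Σλ = 0.00251 + 0.00214 + 0.00206 + 0.00317 + 0.0025 = 0.01238.
P(router 3 first) = λ_3/Σλ = 0.00206/0.01238 ≈ 0.166.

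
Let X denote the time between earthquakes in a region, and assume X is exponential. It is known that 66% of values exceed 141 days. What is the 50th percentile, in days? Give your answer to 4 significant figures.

235.2

e^(−λ·141) = 0.66 ⇒ λ = −ln(0.66)/141 = 0.00294692.
50th percentile: 1 − e^(−λt) = 0.5, t = −ln(0.5)/λ = 235.211 days.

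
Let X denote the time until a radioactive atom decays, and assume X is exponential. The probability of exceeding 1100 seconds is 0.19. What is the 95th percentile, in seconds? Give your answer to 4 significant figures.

1984

e^(−λ·1100) = 0.19 ⇒ λ = −ln(0.19)/1100 = 0.00150976.
95th percentile: 1 − e^(−λt) = 0.95, t = −ln(0.05)/λ = 1984.25 seconds.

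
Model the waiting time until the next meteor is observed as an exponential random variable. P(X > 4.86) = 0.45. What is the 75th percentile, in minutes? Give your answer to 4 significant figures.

8.437

e^(−λ·4.86) = 0.45 ⇒ λ = −ln(0.45)/4.86 = 0.164302.
75th percentile: 1 − e^(−λt) = 0.75, t = −ln(0.25)/λ = 8.43748 minutes.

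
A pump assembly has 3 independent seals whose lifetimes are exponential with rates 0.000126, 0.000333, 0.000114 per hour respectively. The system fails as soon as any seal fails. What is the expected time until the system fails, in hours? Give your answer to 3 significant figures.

1750

The time to first failure is exponential with rate Σλ = 0.000126 + 0.000333 + 0.000114 = 0.000573.
E[min] = 1/Σλ = 1/0.000573 = 1745.2 hours.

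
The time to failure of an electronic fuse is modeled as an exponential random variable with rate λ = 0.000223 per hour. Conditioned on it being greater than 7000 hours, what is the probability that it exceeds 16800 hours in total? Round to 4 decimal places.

0.1124

The exponential is memoryless, so the remaining time is again Exp(λ): the condition X > 7000 is irrelevant.
P(X > 9800) = e^(−2.1854) ≈ 0.1124.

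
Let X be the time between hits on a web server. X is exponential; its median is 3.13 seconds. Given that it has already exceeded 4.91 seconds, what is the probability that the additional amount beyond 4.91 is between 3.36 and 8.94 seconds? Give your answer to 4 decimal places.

0.3371

For an exponential, median = ln(2)/λ, so λ = ln 2 / 3.13 = 0.221453 per second.
Memoryless: the residual past 4.91 is again Exp(λ).
P(3.36 < residual < 8.94) = e^(−λ·3.36) − e^(−λ·8.94) = 0.47517 − 0.13810 ≈ 0.3371.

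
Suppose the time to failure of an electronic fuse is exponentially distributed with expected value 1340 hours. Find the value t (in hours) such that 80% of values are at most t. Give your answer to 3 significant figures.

The rate is λ = 1/1340 = 0.000746269 per hour.
Set 1 − e^(−λt) = 0.8, so t = −ln(0.2)/λ = 1.6094/0.000746269 ≈ 2156.65 hours.

2160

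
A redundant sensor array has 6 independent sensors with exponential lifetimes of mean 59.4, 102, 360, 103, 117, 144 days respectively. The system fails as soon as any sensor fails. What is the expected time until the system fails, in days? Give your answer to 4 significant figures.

18.31

The first failure time is exponential with rate Σλ_i = 1/59.4 + 1/102 + 1/360 + 1/103 + 1/117 + 1/144 = 0.0546169 per day.
E[min] = 1/Σλ = 1/0.0546169 = 18.3093 days.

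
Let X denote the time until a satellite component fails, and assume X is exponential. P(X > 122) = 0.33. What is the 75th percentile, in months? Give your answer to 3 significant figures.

e^(−λ·122) = 0.33 ⇒ λ = −ln(0.33)/122 = 0.0090874.
75th percentile: 1 − e^(−λt) = 0.75, t = −ln(0.25)/λ = 152.551 months.

153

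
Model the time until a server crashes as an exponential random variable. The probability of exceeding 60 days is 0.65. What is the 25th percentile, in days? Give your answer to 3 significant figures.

e^(−λ·60) = 0.65 ⇒ λ = −ln(0.65)/60 = 0.00717972.
25th percentile: 1 − e^(−λt) = 0.25, t = −ln(0.75)/λ = 40.0687 days.

40.1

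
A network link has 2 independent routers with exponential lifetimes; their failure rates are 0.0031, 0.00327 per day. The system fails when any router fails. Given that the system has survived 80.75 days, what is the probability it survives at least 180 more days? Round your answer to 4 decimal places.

0.3177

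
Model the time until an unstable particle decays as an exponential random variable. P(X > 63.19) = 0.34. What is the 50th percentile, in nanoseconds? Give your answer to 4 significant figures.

e^(−λ·63.19) = 0.34 ⇒ λ = −ln(0.34)/63.19 = 0.0170725.
50th percentile: 1 − e^(−λt) = 0.5, t = −ln(0.5)/λ = 40.6003 nanoseconds.

40.60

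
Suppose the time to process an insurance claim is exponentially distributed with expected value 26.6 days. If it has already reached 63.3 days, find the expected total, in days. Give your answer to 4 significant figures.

89.90

The rate is λ = 1/26.6 = 0.037594 per day.
By memorylessness, E[X | X > 63.3] = 63.3 + 1/λ = 63.3 + 26.6 = 89.9 days.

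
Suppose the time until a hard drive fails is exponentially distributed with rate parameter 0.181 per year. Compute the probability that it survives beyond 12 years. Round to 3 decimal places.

0.114

P(X > 12) = e^(−λ·12) = e^(−2.172) ≈ 0.114.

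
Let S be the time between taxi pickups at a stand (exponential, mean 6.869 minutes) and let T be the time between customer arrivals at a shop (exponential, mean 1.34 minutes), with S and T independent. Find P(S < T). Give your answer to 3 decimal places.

λ_1 = 1/6.869 = 0.145582, λ_2 = 1/1.34 = 0.746269.
For independent exponentials, P(S < T) = λ_1/(λ_1+λ_2) = 0.145582/0.89185 ≈ 0.163.

0.163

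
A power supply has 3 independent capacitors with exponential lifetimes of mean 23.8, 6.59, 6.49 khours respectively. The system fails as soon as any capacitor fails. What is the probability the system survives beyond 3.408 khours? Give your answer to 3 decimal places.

The first failure time is exponential with rate Σλ_i = 1/23.8 + 1/6.59 + 1/6.49 = 0.347845 per khour.
P(min > 3.408) = e^(−0.347845·3.408) = e^(−1.1855) ≈ 0.306.

0.306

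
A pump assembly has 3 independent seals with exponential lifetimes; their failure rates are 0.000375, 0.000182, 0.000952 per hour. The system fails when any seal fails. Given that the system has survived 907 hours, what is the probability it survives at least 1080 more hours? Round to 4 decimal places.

0.1960

Time to first failure ~ Exp(Σλ) with Σλ = 0.001509.
By memorylessness, P(T > 907+1080 | T > 907) = P(T > 1080) = e^(−0.001509·1080) ≈ 0.1960.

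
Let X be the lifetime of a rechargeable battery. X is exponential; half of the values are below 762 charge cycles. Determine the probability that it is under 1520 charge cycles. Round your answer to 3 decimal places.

For an exponential, median = ln(2)/λ, so λ = ln 2 / 762 = 0.000909642 per charge cycle.
P(X ≤ 1520) = 1 − e^(−λ·1520) = 1 − e^(−1.3827) ≈ 0.749.

0.749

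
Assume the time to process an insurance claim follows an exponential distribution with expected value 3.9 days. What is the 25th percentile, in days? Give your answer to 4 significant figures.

1.122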